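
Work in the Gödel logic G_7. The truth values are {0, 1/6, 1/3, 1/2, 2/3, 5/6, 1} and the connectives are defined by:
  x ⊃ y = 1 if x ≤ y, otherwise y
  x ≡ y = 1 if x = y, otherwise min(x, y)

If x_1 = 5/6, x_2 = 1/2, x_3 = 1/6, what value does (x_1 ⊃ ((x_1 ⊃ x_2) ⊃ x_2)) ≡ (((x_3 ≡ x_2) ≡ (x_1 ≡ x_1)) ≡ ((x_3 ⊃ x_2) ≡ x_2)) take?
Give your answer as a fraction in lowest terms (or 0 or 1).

x_1 ⊃ x_2 = 5/6 ⊃ 1/2 = 1/2
(x_1 ⊃ x_2) ⊃ x_2 = 1/2 ⊃ 1/2 = 1
x_1 ⊃ ((x_1 ⊃ x_2) ⊃ x_2) = 5/6 ⊃ 1 = 1
x_3 ≡ x_2 = 1/6 ≡ 1/2 = 1/6
x_1 ≡ x_1 = 5/6 ≡ 5/6 = 1
(x_3 ≡ x_2) ≡ (x_1 ≡ x_1) = 1/6 ≡ 1 = 1/6
x_3 ⊃ x_2 = 1/6 ⊃ 1/2 = 1
(x_3 ⊃ x_2) ≡ x_2 = 1 ≡ 1/2 = 1/2
((x_3 ≡ x_2) ≡ (x_1 ≡ x_1)) ≡ ((x_3 ⊃ x_2) ≡ x_2) = 1/6 ≡ 1/2 = 1/6
(x_1 ⊃ ((x_1 ⊃ x_2) ⊃ x_2)) ≡ (((x_3 ≡ x_2) ≡ (x_1 ≡ x_1)) ≡ ((x_3 ⊃ x_2) ≡ x_2)) = 1 ≡ 1/6 = 1/6

1/6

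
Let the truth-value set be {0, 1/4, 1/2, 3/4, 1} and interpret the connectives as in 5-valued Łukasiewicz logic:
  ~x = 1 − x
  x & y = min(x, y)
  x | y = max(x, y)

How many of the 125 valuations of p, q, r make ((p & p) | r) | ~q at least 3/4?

98

value 1: 61 assignments (counts)
value 3/4: 37 assignments (counts)
value 1/2: 19 assignments
value 1/4: 7 assignments
value 0: 1 assignment
So 98 of the 125 assignments meet the threshold.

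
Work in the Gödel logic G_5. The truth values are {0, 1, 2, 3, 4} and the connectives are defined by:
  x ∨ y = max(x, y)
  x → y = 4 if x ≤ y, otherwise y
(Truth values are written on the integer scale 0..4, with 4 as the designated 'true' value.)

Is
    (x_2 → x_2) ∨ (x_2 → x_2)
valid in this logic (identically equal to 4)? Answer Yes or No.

Yes

x_2 = 0 ↦ 4
x_2 = 1 ↦ 4
x_2 = 2 ↦ 4
x_2 = 3 ↦ 4
x_2 = 4 ↦ 4
Every assignment gives a value ≥ 4.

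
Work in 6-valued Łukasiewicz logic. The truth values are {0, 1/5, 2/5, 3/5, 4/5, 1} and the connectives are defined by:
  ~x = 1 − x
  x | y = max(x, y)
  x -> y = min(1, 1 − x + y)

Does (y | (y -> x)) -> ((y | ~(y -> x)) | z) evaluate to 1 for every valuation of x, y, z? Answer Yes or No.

Counterexample: take x = 0, y = 0, z = 0.
y -> x = 0 -> 0 = 1
y | (y -> x) = 0 | 1 = 1
y -> x = 0 -> 0 = 1
~(y -> x) = ~1 = 0
y | ~(y -> x) = 0 | 0 = 0
(y | ~(y -> x)) | z = 0 | 0 = 0
(y | (y -> x)) -> ((y | ~(y -> x)) | z) = 1 -> 0 = 0
This gives 0 ≠ 1.

No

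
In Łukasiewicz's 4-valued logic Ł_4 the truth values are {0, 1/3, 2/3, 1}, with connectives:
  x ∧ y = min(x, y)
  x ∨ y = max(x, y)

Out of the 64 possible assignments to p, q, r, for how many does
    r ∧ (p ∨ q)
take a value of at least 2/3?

value 1: 7 assignments (counts)
value 2/3: 17 assignments (counts)
value 1/3: 21 assignments
value 0: 19 assignments
So 24 of the 64 assignments meet the threshold.

24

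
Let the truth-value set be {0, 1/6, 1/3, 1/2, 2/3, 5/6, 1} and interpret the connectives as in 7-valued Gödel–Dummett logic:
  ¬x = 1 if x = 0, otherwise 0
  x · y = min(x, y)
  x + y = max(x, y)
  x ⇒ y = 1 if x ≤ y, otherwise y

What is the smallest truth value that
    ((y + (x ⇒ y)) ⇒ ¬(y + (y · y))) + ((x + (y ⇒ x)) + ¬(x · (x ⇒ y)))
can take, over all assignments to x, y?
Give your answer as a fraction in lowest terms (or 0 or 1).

Take x = 1/6, y = 1/3:
x ⇒ y = 1/6 ⇒ 1/3 = 1
y + (x ⇒ y) = 1/3 + 1 = 1
y · y = 1/3 · 1/3 = 1/3
y + (y · y) = 1/3 + 1/3 = 1/3
¬(y + (y · y)) = ¬1/3 = 0
(y + (x ⇒ y)) ⇒ ¬(y + (y · y)) = 1 ⇒ 0 = 0
y ⇒ x = 1/3 ⇒ 1/6 = 1/6
x + (y ⇒ x) = 1/6 + 1/6 = 1/6
x ⇒ y = 1/6 ⇒ 1/3 = 1
x · (x ⇒ y) = 1/6 · 1 = 1/6
¬(x · (x ⇒ y)) = ¬1/6 = 0
(x + (y ⇒ x)) + ¬(x · (x ⇒ y)) = 1/6 + 0 = 1/6
((y + (x ⇒ y)) ⇒ ¬(y + (y · y))) + ((x + (y ⇒ x)) + ¬(x · (x ⇒ y))) = 0 + 1/6 = 1/6
No assignment yields a value below 1/6, so this is the minimum.

1/6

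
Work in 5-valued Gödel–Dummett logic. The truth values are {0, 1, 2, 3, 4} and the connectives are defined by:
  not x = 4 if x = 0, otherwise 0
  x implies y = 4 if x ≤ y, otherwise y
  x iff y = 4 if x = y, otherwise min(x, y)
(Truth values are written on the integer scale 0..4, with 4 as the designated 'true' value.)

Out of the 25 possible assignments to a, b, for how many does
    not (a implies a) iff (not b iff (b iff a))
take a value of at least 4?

value 4: 20 assignments (counts)
value 0: 5 assignments
So 20 of the 25 assignments meet the threshold.

20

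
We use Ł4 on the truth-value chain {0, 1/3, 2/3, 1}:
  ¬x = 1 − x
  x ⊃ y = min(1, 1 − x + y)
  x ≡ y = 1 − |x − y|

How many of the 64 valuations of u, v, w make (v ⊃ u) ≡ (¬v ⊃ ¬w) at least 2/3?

value 1: 22 assignments (counts)
value 2/3: 20 assignments (counts)
value 1/3: 14 assignments
value 0: 8 assignments
So 42 of the 64 assignments meet the threshold.

42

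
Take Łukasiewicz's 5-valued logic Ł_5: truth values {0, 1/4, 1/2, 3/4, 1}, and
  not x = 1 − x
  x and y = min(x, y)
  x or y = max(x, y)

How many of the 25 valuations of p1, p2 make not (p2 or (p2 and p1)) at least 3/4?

value 1: 5 assignments (counts)
value 3/4: 5 assignments (counts)
value 1/2: 5 assignments
value 1/4: 5 assignments
value 0: 5 assignments
So 10 of the 25 assignments meet the threshold.

10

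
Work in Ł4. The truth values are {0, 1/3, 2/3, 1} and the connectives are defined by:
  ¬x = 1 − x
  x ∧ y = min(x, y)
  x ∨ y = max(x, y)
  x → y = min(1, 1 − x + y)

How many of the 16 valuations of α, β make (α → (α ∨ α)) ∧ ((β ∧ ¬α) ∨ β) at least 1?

4

α = 0, β = 0 ↦ 0  <
α = 0, β = 1/3 ↦ 1/3  <
α = 0, β = 2/3 ↦ 2/3  <
α = 0, β = 1 ↦ 1  ≥
α = 1/3, β = 0 ↦ 0  <
α = 1/3, β = 1/3 ↦ 1/3  <
α = 1/3, β = 2/3 ↦ 2/3  <
α = 1/3, β = 1 ↦ 1  ≥
α = 2/3, β = 0 ↦ 0  <
α = 2/3, β = 1/3 ↦ 1/3  <
α = 2/3, β = 2/3 ↦ 2/3  <
α = 2/3, β = 1 ↦ 1  ≥
α = 1, β = 0 ↦ 0  <
α = 1, β = 1/3 ↦ 1/3  <
α = 1, β = 2/3 ↦ 2/3  <
α = 1, β = 1 ↦ 1  ≥
So 4 of the 16 assignments meet the threshold.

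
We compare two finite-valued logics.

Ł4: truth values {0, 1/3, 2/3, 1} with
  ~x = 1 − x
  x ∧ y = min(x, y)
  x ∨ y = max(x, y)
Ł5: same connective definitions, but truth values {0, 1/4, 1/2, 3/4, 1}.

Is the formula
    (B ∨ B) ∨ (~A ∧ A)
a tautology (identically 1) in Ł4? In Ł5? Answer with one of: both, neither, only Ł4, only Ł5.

neither

In Ł4: at A = 0, B = 0 the value is 0 — not a tautology.
In Ł5: at A = 0, B = 0 the value is 0 — not a tautology.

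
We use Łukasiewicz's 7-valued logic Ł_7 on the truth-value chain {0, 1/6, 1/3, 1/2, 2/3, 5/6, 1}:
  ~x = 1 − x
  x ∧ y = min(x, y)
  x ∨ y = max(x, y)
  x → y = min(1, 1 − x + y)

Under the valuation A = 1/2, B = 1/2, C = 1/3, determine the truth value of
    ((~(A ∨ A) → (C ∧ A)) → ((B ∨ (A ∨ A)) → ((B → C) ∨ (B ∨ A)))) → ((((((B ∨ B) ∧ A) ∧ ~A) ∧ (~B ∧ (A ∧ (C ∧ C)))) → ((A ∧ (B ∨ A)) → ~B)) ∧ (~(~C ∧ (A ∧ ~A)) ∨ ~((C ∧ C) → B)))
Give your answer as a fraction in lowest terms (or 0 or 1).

1/2

A ∨ A = 1/2 ∨ 1/2 = 1/2
~(A ∨ A) = ~1/2 = 1/2
C ∧ A = 1/3 ∧ 1/2 = 1/3
~(A ∨ A) → (C ∧ A) = 1/2 → 1/3 = 5/6
A ∨ A = 1/2 ∨ 1/2 = 1/2
B ∨ (A ∨ A) = 1/2 ∨ 1/2 = 1/2
B → C = 1/2 → 1/3 = 5/6
B ∨ A = 1/2 ∨ 1/2 = 1/2
(B → C) ∨ (B ∨ A) = 5/6 ∨ 1/2 = 5/6
(B ∨ (A ∨ A)) → ((B → C) ∨ (B ∨ A)) = 1/2 → 5/6 = 1
(~(A ∨ A) → (C ∧ A)) → ((B ∨ (A ∨ A)) → ((B → C) ∨ (B ∨ A))) = 5/6 → 1 = 1
B ∨ B = 1/2 ∨ 1/2 = 1/2
(B ∨ B) ∧ A = 1/2 ∧ 1/2 = 1/2
~A = ~1/2 = 1/2
((B ∨ B) ∧ A) ∧ ~A = 1/2 ∧ 1/2 = 1/2
~B = ~1/2 = 1/2
C ∧ C = 1/3 ∧ 1/3 = 1/3
A ∧ (C ∧ C) = 1/2 ∧ 1/3 = 1/3
~B ∧ (A ∧ (C ∧ C)) = 1/2 ∧ 1/3 = 1/3
(((B ∨ B) ∧ A) ∧ ~A) ∧ (~B ∧ (A ∧ (C ∧ C))) = 1/2 ∧ 1/3 = 1/3
B ∨ A = 1/2 ∨ 1/2 = 1/2
A ∧ (B ∨ A) = 1/2 ∧ 1/2 = 1/2
~B = ~1/2 = 1/2
(A ∧ (B ∨ A)) → ~B = 1/2 → 1/2 = 1
((((B ∨ B) ∧ A) ∧ ~A) ∧ (~B ∧ (A ∧ (C ∧ C)))) → ((A ∧ (B ∨ A)) → ~B) = 1/3 → 1 = 1
~C = ~1/3 = 2/3
~A = ~1/2 = 1/2
A ∧ ~A = 1/2 ∧ 1/2 = 1/2
~C ∧ (A ∧ ~A) = 2/3 ∧ 1/2 = 1/2
~(~C ∧ (A ∧ ~A)) = ~1/2 = 1/2
C ∧ C = 1/3 ∧ 1/3 = 1/3
(C ∧ C) → B = 1/3 → 1/2 = 1
~((C ∧ C) → B) = ~1 = 0
~(~C ∧ (A ∧ ~A)) ∨ ~((C ∧ C) → B) = 1/2 ∨ 0 = 1/2
(((((B ∨ B) ∧ A) ∧ ~A) ∧ (~B ∧ (A ∧ (C ∧ C)))) → ((A ∧ (B ∨ A)) → ~B)) ∧ (~(~C ∧ (A ∧ ~A)) ∨ ~((C ∧ C) → B)) = 1 ∧ 1/2 = 1/2
((~(A ∨ A) → (C ∧ A)) → ((B ∨ (A ∨ A)) → ((B → C) ∨ (B ∨ A)))) → ((((((B ∨ B) ∧ A) ∧ ~A) ∧ (~B ∧ (A ∧ (C ∧ C)))) → ((A ∧ (B ∨ A)) → ~B)) ∧ (~(~C ∧ (A ∧ ~A)) ∨ ~((C ∧ C) → B))) = 1 → 1/2 = 1/2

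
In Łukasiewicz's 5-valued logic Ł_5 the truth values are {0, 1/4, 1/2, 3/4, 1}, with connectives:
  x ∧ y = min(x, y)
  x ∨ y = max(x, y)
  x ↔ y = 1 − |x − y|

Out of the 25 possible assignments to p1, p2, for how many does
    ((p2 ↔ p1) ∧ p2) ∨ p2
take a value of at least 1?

5

value 1: 5 assignments (counts)
value 3/4: 5 assignments
value 1/2: 5 assignments
value 1/4: 5 assignments
value 0: 5 assignments
So 5 of the 25 assignments meet the threshold.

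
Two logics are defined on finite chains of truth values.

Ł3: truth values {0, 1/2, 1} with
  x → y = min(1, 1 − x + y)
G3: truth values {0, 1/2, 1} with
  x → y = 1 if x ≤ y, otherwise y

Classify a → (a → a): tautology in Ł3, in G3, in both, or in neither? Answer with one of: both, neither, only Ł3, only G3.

In Ł3: every assignment gives 1 — tautology.
In G3: every assignment gives 1 — tautology.

both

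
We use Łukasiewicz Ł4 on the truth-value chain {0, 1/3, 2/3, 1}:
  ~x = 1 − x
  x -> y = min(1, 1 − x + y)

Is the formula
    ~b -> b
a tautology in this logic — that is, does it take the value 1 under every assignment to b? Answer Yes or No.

Counterexample: take b = 0.
~b = ~0 = 1
~b -> b = 1 -> 0 = 0
This gives 0 ≠ 1.

No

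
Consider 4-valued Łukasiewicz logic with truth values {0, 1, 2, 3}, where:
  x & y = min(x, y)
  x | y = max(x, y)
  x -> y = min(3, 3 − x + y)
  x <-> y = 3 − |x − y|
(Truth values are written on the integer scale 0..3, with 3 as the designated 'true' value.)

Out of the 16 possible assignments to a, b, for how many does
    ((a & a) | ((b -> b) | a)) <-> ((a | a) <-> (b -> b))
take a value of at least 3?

a = 0, b = 0 ↦ 0  <
a = 0, b = 1 ↦ 0  <
a = 0, b = 2 ↦ 0  <
a = 0, b = 3 ↦ 0  <
a = 1, b = 0 ↦ 1  <
a = 1, b = 1 ↦ 1  <
a = 1, b = 2 ↦ 1  <
a = 1, b = 3 ↦ 1  <
a = 2, b = 0 ↦ 2  <
a = 2, b = 1 ↦ 2  <
a = 2, b = 2 ↦ 2  <
a = 2, b = 3 ↦ 2  <
a = 3, b = 0 ↦ 3  ≥
a = 3, b = 1 ↦ 3  ≥
a = 3, b = 2 ↦ 3  ≥
a = 3, b = 3 ↦ 3  ≥
So 4 of the 16 assignments meet the threshold.

4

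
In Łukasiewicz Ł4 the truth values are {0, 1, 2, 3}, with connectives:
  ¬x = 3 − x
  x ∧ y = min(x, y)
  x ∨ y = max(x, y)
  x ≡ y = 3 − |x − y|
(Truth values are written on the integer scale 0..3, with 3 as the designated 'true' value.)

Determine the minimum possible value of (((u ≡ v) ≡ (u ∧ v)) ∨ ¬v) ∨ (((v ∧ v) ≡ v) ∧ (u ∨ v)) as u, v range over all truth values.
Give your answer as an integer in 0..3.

2

Take u = 0, v = 1:
u ≡ v = 0 ≡ 1 = 2
u ∧ v = 0 ∧ 1 = 0
(u ≡ v) ≡ (u ∧ v) = 2 ≡ 0 = 1
¬v = ¬1 = 2
((u ≡ v) ≡ (u ∧ v)) ∨ ¬v = 1 ∨ 2 = 2
v ∧ v = 1 ∧ 1 = 1
(v ∧ v) ≡ v = 1 ≡ 1 = 3
u ∨ v = 0 ∨ 1 = 1
((v ∧ v) ≡ v) ∧ (u ∨ v) = 3 ∧ 1 = 1
(((u ≡ v) ≡ (u ∧ v)) ∨ ¬v) ∨ (((v ∧ v) ≡ v) ∧ (u ∨ v)) = 2 ∨ 1 = 2
No assignment yields a value below 2, so this is the minimum.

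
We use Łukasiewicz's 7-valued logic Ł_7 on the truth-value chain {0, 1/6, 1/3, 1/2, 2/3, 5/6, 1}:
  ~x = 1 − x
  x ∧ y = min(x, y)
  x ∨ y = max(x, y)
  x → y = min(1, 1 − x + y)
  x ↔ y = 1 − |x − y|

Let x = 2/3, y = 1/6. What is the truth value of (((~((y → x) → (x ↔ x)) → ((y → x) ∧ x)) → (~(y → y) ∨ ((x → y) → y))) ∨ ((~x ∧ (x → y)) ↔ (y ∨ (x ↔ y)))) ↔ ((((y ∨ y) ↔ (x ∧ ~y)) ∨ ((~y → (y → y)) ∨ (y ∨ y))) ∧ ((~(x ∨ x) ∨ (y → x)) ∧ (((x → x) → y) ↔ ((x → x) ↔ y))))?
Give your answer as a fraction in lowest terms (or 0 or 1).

5/6

y → x = 1/6 → 2/3 = 1
x ↔ x = 2/3 ↔ 2/3 = 1
(y → x) → (x ↔ x) = 1 → 1 = 1
~((y → x) → (x ↔ x)) = ~1 = 0
y → x = 1/6 → 2/3 = 1
(y → x) ∧ x = 1 ∧ 2/3 = 2/3
~((y → x) → (x ↔ x)) → ((y → x) ∧ x) = 0 → 2/3 = 1
y → y = 1/6 → 1/6 = 1
~(y → y) = ~1 = 0
x → y = 2/3 → 1/6 = 1/2
(x → y) → y = 1/2 → 1/6 = 2/3
~(y → y) ∨ ((x → y) → y) = 0 ∨ 2/3 = 2/3
(~((y → x) → (x ↔ x)) → ((y → x) ∧ x)) → (~(y → y) ∨ ((x → y) → y)) = 1 → 2/3 = 2/3
~x = ~2/3 = 1/3
x → y = 2/3 → 1/6 = 1/2
~x ∧ (x → y) = 1/3 ∧ 1/2 = 1/3
x ↔ y = 2/3 ↔ 1/6 = 1/2
y ∨ (x ↔ y) = 1/6 ∨ 1/2 = 1/2
(~x ∧ (x → y)) ↔ (y ∨ (x ↔ y)) = 1/3 ↔ 1/2 = 5/6
((~((y → x) → (x ↔ x)) → ((y → x) ∧ x)) → (~(y → y) ∨ ((x → y) → y))) ∨ ((~x ∧ (x → y)) ↔ (y ∨ (x ↔ y))) = 2/3 ∨ 5/6 = 5/6
y ∨ y = 1/6 ∨ 1/6 = 1/6
~y = ~1/6 = 5/6
x ∧ ~y = 2/3 ∧ 5/6 = 2/3
(y ∨ y) ↔ (x ∧ ~y) = 1/6 ↔ 2/3 = 1/2
~y = ~1/6 = 5/6
y → y = 1/6 → 1/6 = 1
~y → (y → y) = 5/6 → 1 = 1
y ∨ y = 1/6 ∨ 1/6 = 1/6
(~y → (y → y)) ∨ (y ∨ y) = 1 ∨ 1/6 = 1
((y ∨ y) ↔ (x ∧ ~y)) ∨ ((~y → (y → y)) ∨ (y ∨ y)) = 1/2 ∨ 1 = 1
x ∨ x = 2/3 ∨ 2/3 = 2/3
~(x ∨ x) = ~2/3 = 1/3
y → x = 1/6 → 2/3 = 1
~(x ∨ x) ∨ (y → x) = 1/3 ∨ 1 = 1
x → x = 2/3 → 2/3 = 1
(x → x) → y = 1 → 1/6 = 1/6
x → x = 2/3 → 2/3 = 1
(x → x) ↔ y = 1 ↔ 1/6 = 1/6
((x → x) → y) ↔ ((x → x) ↔ y) = 1/6 ↔ 1/6 = 1
(~(x ∨ x) ∨ (y → x)) ∧ (((x → x) → y) ↔ ((x → x) ↔ y)) = 1 ∧ 1 = 1
(((y ∨ y) ↔ (x ∧ ~y)) ∨ ((~y → (y → y)) ∨ (y ∨ y))) ∧ ((~(x ∨ x) ∨ (y → x)) ∧ (((x → x) → y) ↔ ((x → x) ↔ y))) = 1 ∧ 1 = 1
(((~((y → x) → (x ↔ x)) → ((y → x) ∧ x)) → (~(y → y) ∨ ((x → y) → y))) ∨ ((~x ∧ (x → y)) ↔ (y ∨ (x ↔ y)))) ↔ ((((y ∨ y) ↔ (x ∧ ~y)) ∨ ((~y → (y → y)) ∨ (y ∨ y))) ∧ ((~(x ∨ x) ∨ (y → x)) ∧ (((x → x) → y) ↔ ((x → x) ↔ y)))) = 5/6 ↔ 1 = 5/6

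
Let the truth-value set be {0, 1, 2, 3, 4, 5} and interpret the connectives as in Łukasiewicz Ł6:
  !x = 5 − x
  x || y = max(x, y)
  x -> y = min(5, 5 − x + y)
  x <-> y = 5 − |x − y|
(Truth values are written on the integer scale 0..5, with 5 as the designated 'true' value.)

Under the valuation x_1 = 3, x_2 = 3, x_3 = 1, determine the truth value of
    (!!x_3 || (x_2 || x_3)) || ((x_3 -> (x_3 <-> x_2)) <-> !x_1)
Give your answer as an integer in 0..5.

!x_3 = !1 = 4
!!x_3 = !4 = 1
x_2 || x_3 = 3 || 1 = 3
!!x_3 || (x_2 || x_3) = 1 || 3 = 3
x_3 <-> x_2 = 1 <-> 3 = 3
x_3 -> (x_3 <-> x_2) = 1 -> 3 = 5
!x_1 = !3 = 2
(x_3 -> (x_3 <-> x_2)) <-> !x_1 = 5 <-> 2 = 2
(!!x_3 || (x_2 || x_3)) || ((x_3 -> (x_3 <-> x_2)) <-> !x_1) = 3 || 2 = 3

3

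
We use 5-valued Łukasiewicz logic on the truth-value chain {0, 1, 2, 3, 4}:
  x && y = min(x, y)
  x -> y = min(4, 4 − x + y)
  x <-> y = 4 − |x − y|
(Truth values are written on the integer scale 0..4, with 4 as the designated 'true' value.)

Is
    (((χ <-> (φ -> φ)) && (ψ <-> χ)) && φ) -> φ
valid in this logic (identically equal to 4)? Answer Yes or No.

At φ = 0, ψ = 2, χ = 1, for instance:
φ -> φ = 0 -> 0 = 4
χ <-> (φ -> φ) = 1 <-> 4 = 1
ψ <-> χ = 2 <-> 1 = 3
(χ <-> (φ -> φ)) && (ψ <-> χ) = 1 && 3 = 1
((χ <-> (φ -> φ)) && (ψ <-> χ)) && φ = 1 && 0 = 0
(((χ <-> (φ -> φ)) && (ψ <-> χ)) && φ) -> φ = 0 -> 0 = 4
and checking the remaining 124 assignments likewise gives ≥ 4 in every case.

Yes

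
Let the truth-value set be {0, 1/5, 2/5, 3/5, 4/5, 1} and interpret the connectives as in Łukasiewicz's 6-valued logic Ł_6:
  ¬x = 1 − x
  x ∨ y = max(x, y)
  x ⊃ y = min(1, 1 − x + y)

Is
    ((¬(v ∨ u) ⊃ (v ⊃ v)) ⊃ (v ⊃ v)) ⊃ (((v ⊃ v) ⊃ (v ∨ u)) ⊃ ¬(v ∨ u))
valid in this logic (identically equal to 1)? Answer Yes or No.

Counterexample: take u = 0, v = 3/5.
v ∨ u = 3/5 ∨ 0 = 3/5
¬(v ∨ u) = ¬3/5 = 2/5
v ⊃ v = 3/5 ⊃ 3/5 = 1
¬(v ∨ u) ⊃ (v ⊃ v) = 2/5 ⊃ 1 = 1
v ⊃ v = 3/5 ⊃ 3/5 = 1
(¬(v ∨ u) ⊃ (v ⊃ v)) ⊃ (v ⊃ v) = 1 ⊃ 1 = 1
v ⊃ v = 3/5 ⊃ 3/5 = 1
v ∨ u = 3/5 ∨ 0 = 3/5
(v ⊃ v) ⊃ (v ∨ u) = 1 ⊃ 3/5 = 3/5
v ∨ u = 3/5 ∨ 0 = 3/5
¬(v ∨ u) = ¬3/5 = 2/5
((v ⊃ v) ⊃ (v ∨ u)) ⊃ ¬(v ∨ u) = 3/5 ⊃ 2/5 = 4/5
((¬(v ∨ u) ⊃ (v ⊃ v)) ⊃ (v ⊃ v)) ⊃ (((v ⊃ v) ⊃ (v ∨ u)) ⊃ ¬(v ∨ u)) = 1 ⊃ 4/5 = 4/5
This gives 4/5 ≠ 1.

No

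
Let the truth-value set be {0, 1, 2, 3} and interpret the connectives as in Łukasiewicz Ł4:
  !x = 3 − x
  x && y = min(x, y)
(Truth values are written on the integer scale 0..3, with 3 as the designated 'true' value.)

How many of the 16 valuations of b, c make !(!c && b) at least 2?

12

b = 0, c = 0 ↦ 3  ≥
b = 0, c = 1 ↦ 3  ≥
b = 0, c = 2 ↦ 3  ≥
b = 0, c = 3 ↦ 3  ≥
b = 1, c = 0 ↦ 2  ≥
b = 1, c = 1 ↦ 2  ≥
b = 1, c = 2 ↦ 2  ≥
b = 1, c = 3 ↦ 3  ≥
b = 2, c = 0 ↦ 1  <
b = 2, c = 1 ↦ 1  <
b = 2, c = 2 ↦ 2  ≥
b = 2, c = 3 ↦ 3  ≥
b = 3, c = 0 ↦ 0  <
b = 3, c = 1 ↦ 1  <
b = 3, c = 2 ↦ 2  ≥
b = 3, c = 3 ↦ 3  ≥
So 12 of the 16 assignments meet the threshold.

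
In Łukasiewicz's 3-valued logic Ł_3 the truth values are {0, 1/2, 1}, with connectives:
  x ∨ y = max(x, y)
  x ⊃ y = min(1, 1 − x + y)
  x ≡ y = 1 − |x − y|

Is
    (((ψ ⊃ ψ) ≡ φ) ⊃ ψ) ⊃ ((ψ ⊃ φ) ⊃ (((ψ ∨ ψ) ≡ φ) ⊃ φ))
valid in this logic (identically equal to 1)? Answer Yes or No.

Counterexample: take φ = 0, ψ = 0.
ψ ⊃ ψ = 0 ⊃ 0 = 1
(ψ ⊃ ψ) ≡ φ = 1 ≡ 0 = 0
((ψ ⊃ ψ) ≡ φ) ⊃ ψ = 0 ⊃ 0 = 1
ψ ⊃ φ = 0 ⊃ 0 = 1
ψ ∨ ψ = 0 ∨ 0 = 0
(ψ ∨ ψ) ≡ φ = 0 ≡ 0 = 1
((ψ ∨ ψ) ≡ φ) ⊃ φ = 1 ⊃ 0 = 0
(ψ ⊃ φ) ⊃ (((ψ ∨ ψ) ≡ φ) ⊃ φ) = 1 ⊃ 0 = 0
(((ψ ⊃ ψ) ≡ φ) ⊃ ψ) ⊃ ((ψ ⊃ φ) ⊃ (((ψ ∨ ψ) ≡ φ) ⊃ φ)) = 1 ⊃ 0 = 0
This gives 0 ≠ 1.

No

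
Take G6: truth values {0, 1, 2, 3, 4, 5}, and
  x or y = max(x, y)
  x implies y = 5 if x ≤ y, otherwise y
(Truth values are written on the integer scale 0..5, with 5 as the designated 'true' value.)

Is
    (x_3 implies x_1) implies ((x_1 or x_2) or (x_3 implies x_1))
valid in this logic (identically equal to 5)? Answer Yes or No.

Yes

At x_1 = 1, x_2 = 1, x_3 = 3, for instance:
x_3 implies x_1 = 3 implies 1 = 1
x_1 or x_2 = 1 or 1 = 1
(x_1 or x_2) or (x_3 implies x_1) = 1 or 1 = 1
(x_3 implies x_1) implies ((x_1 or x_2) or (x_3 implies x_1)) = 1 implies 1 = 5
and checking the remaining 215 assignments likewise gives ≥ 5 in every case.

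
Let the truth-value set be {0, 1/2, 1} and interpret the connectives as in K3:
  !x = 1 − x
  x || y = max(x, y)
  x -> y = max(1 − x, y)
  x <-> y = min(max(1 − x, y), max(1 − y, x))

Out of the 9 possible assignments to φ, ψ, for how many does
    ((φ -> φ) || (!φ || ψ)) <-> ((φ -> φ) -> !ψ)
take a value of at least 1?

φ = 0, ψ = 0 ↦ 1  ≥
φ = 0, ψ = 1/2 ↦ 1/2  <
φ = 0, ψ = 1 ↦ 0  <
φ = 1/2, ψ = 0 ↦ 1/2  <
φ = 1/2, ψ = 1/2 ↦ 1/2  <
φ = 1/2, ψ = 1 ↦ 1/2  <
φ = 1, ψ = 0 ↦ 1  ≥
φ = 1, ψ = 1/2 ↦ 1/2  <
φ = 1, ψ = 1 ↦ 0  <
So 2 of the 9 assignments meet the threshold.

2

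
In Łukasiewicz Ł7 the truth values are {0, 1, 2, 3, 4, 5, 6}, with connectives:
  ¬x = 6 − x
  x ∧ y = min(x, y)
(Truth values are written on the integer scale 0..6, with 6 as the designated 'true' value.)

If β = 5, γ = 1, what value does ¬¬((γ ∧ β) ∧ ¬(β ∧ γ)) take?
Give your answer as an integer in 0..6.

γ ∧ β = 1 ∧ 5 = 1
β ∧ γ = 5 ∧ 1 = 1
¬(β ∧ γ) = ¬1 = 5
(γ ∧ β) ∧ ¬(β ∧ γ) = 1 ∧ 5 = 1
¬((γ ∧ β) ∧ ¬(β ∧ γ)) = ¬1 = 5
¬¬((γ ∧ β) ∧ ¬(β ∧ γ)) = ¬5 = 1

1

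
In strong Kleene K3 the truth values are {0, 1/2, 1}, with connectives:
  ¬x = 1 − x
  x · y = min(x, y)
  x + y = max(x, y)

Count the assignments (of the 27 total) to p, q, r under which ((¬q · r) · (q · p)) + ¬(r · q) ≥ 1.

15

value 1: 15 assignments (counts)
value 1/2: 9 assignments
value 0: 3 assignments
So 15 of the 27 assignments meet the threshold.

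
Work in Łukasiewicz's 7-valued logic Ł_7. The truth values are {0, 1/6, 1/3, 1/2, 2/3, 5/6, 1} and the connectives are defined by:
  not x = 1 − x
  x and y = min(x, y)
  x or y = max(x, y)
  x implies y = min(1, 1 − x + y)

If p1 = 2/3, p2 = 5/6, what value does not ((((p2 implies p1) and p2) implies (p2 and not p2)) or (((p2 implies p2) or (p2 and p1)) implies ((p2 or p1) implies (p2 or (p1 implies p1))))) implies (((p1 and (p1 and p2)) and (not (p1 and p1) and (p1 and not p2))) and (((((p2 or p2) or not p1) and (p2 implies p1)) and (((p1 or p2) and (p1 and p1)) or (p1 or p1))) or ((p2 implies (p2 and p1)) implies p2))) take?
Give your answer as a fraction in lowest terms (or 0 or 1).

p2 implies p1 = 5/6 implies 2/3 = 5/6
(p2 implies p1) and p2 = 5/6 and 5/6 = 5/6
not p2 = not 5/6 = 1/6
p2 and not p2 = 5/6 and 1/6 = 1/6
((p2 implies p1) and p2) implies (p2 and not p2) = 5/6 implies 1/6 = 1/3
p2 implies p2 = 5/6 implies 5/6 = 1
p2 and p1 = 5/6 and 2/3 = 2/3
(p2 implies p2) or (p2 and p1) = 1 or 2/3 = 1
p2 or p1 = 5/6 or 2/3 = 5/6
p1 implies p1 = 2/3 implies 2/3 = 1
p2 or (p1 implies p1) = 5/6 or 1 = 1
(p2 or p1) implies (p2 or (p1 implies p1)) = 5/6 implies 1 = 1
((p2 implies p2) or (p2 and p1)) implies ((p2 or p1) implies (p2 or (p1 implies p1))) = 1 implies 1 = 1
(((p2 implies p1) and p2) implies (p2 and not p2)) or (((p2 implies p2) or (p2 and p1)) implies ((p2 or p1) implies (p2 or (p1 implies p1)))) = 1/3 or 1 = 1
not ((((p2 implies p1) and p2) implies (p2 and not p2)) or (((p2 implies p2) or (p2 and p1)) implies ((p2 or p1) implies (p2 or (p1 implies p1))))) = not 1 = 0
p1 and p2 = 2/3 and 5/6 = 2/3
p1 and (p1 and p2) = 2/3 and 2/3 = 2/3
p1 and p1 = 2/3 and 2/3 = 2/3
not (p1 and p1) = not 2/3 = 1/3
not p2 = not 5/6 = 1/6
p1 and not p2 = 2/3 and 1/6 = 1/6
not (p1 and p1) and (p1 and not p2) = 1/3 and 1/6 = 1/6
(p1 and (p1 and p2)) and (not (p1 and p1) and (p1 and not p2)) = 2/3 and 1/6 = 1/6
p2 or p2 = 5/6 or 5/6 = 5/6
not p1 = not 2/3 = 1/3
(p2 or p2) or not p1 = 5/6 or 1/3 = 5/6
p2 implies p1 = 5/6 implies 2/3 = 5/6
((p2 or p2) or not p1) and (p2 implies p1) = 5/6 and 5/6 = 5/6
p1 or p2 = 2/3 or 5/6 = 5/6
p1 and p1 = 2/3 and 2/3 = 2/3
(p1 or p2) and (p1 and p1) = 5/6 and 2/3 = 2/3
p1 or p1 = 2/3 or 2/3 = 2/3
((p1 or p2) and (p1 and p1)) or (p1 or p1) = 2/3 or 2/3 = 2/3
(((p2 or p2) or not p1) and (p2 implies p1)) and (((p1 or p2) and (p1 and p1)) or (p1 or p1)) = 5/6 and 2/3 = 2/3
p2 and p1 = 5/6 and 2/3 = 2/3
p2 implies (p2 and p1) = 5/6 implies 2/3 = 5/6
(p2 implies (p2 and p1)) implies p2 = 5/6 implies 5/6 = 1
((((p2 or p2) or not p1) and (p2 implies p1)) and (((p1 or p2) and (p1 and p1)) or (p1 or p1))) or ((p2 implies (p2 and p1)) implies p2) = 2/3 or 1 = 1
((p1 and (p1 and p2)) and (not (p1 and p1) and (p1 and not p2))) and (((((p2 or p2) or not p1) and (p2 implies p1)) and (((p1 or p2) and (p1 and p1)) or (p1 or p1))) or ((p2 implies (p2 and p1)) implies p2)) = 1/6 and 1 = 1/6
not ((((p2 implies p1) and p2) implies (p2 and not p2)) or (((p2 implies p2) or (p2 and p1)) implies ((p2 or p1) implies (p2 or (p1 implies p1))))) implies (((p1 and (p1 and p2)) and (not (p1 and p1) and (p1 and not p2))) and (((((p2 or p2) or not p1) and (p2 implies p1)) and (((p1 or p2) and (p1 and p1)) or (p1 or p1))) or ((p2 implies (p2 and p1)) implies p2))) = 0 implies 1/6 = 1

1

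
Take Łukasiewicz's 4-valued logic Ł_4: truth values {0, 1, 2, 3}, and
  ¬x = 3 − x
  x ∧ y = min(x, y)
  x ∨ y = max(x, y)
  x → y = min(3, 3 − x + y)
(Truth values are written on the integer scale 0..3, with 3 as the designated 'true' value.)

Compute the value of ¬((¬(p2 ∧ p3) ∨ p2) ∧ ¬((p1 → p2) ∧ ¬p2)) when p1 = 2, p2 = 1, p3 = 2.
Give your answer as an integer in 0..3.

p2 ∧ p3 = 1 ∧ 2 = 1
¬(p2 ∧ p3) = ¬1 = 2
¬(p2 ∧ p3) ∨ p2 = 2 ∨ 1 = 2
p1 → p2 = 2 → 1 = 2
¬p2 = ¬1 = 2
(p1 → p2) ∧ ¬p2 = 2 ∧ 2 = 2
¬((p1 → p2) ∧ ¬p2) = ¬2 = 1
(¬(p2 ∧ p3) ∨ p2) ∧ ¬((p1 → p2) ∧ ¬p2) = 2 ∧ 1 = 1
¬((¬(p2 ∧ p3) ∨ p2) ∧ ¬((p1 → p2) ∧ ¬p2)) = ¬1 = 2

2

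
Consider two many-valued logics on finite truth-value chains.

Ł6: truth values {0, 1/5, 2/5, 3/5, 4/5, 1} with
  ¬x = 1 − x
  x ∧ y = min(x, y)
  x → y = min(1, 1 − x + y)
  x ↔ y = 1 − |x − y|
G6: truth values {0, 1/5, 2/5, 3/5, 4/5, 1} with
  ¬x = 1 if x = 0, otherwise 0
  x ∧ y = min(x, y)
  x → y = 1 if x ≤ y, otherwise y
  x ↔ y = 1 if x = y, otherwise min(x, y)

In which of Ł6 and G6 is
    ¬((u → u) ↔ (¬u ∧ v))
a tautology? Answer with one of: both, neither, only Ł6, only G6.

In Ł6: at u = 0, v = 1/5 the value is 4/5 — not a tautology.
In G6: at u = 0, v = 1/5 the value is 0 — not a tautology.

neither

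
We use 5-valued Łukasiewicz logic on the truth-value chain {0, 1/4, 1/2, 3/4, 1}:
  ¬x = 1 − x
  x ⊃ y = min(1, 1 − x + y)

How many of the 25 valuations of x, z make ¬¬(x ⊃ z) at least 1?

value 1: 15 assignments (counts)
value 3/4: 4 assignments
value 1/2: 3 assignments
value 1/4: 2 assignments
value 0: 1 assignment
So 15 of the 25 assignments meet the threshold.

15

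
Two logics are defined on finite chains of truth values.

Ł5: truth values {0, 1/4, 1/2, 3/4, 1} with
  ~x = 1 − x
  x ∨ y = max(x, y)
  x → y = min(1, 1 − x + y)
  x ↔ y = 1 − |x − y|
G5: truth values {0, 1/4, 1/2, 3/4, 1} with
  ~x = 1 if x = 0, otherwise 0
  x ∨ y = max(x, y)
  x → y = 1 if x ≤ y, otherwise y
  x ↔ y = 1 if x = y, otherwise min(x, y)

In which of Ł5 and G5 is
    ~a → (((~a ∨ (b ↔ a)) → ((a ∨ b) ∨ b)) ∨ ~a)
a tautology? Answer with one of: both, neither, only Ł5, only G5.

both

In Ł5: every assignment gives 1 — tautology.
In G5: every assignment gives 1 — tautology.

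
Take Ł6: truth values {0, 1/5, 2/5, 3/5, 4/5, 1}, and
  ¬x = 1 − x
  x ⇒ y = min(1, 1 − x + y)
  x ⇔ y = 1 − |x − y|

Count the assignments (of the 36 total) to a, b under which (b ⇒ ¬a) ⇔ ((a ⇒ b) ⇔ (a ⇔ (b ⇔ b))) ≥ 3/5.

16

value 1: 3 assignments (counts)
value 4/5: 8 assignments (counts)
value 3/5: 5 assignments (counts)
value 2/5: 8 assignments
value 1/5: 4 assignments
value 0: 8 assignments
So 16 of the 36 assignments meet the threshold.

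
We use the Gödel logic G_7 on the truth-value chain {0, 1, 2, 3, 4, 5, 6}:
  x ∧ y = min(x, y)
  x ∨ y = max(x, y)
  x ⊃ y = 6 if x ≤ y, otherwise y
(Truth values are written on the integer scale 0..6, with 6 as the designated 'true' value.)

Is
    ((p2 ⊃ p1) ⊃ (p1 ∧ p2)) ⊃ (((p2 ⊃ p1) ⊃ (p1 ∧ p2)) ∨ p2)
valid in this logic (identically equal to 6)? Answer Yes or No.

At p1 = 5, p2 = 0, for instance:
p2 ⊃ p1 = 0 ⊃ 5 = 6
p1 ∧ p2 = 5 ∧ 0 = 0
(p2 ⊃ p1) ⊃ (p1 ∧ p2) = 6 ⊃ 0 = 0
((p2 ⊃ p1) ⊃ (p1 ∧ p2)) ∨ p2 = 0 ∨ 0 = 0
((p2 ⊃ p1) ⊃ (p1 ∧ p2)) ⊃ (((p2 ⊃ p1) ⊃ (p1 ∧ p2)) ∨ p2) = 0 ⊃ 0 = 6
and checking the remaining 48 assignments likewise gives ≥ 6 in every case.

Yes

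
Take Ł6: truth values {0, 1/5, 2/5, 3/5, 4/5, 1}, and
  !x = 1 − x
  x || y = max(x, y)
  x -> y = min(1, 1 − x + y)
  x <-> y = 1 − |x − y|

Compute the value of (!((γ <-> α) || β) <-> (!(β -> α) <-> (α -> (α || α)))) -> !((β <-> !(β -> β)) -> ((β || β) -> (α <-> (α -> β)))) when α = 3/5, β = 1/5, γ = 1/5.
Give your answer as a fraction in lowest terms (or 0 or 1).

2/5

γ <-> α = 1/5 <-> 3/5 = 3/5
(γ <-> α) || β = 3/5 || 1/5 = 3/5
!((γ <-> α) || β) = !3/5 = 2/5
β -> α = 1/5 -> 3/5 = 1
!(β -> α) = !1 = 0
α || α = 3/5 || 3/5 = 3/5
α -> (α || α) = 3/5 -> 3/5 = 1
!(β -> α) <-> (α -> (α || α)) = 0 <-> 1 = 0
!((γ <-> α) || β) <-> (!(β -> α) <-> (α -> (α || α))) = 2/5 <-> 0 = 3/5
β -> β = 1/5 -> 1/5 = 1
!(β -> β) = !1 = 0
β <-> !(β -> β) = 1/5 <-> 0 = 4/5
β || β = 1/5 || 1/5 = 1/5
α -> β = 3/5 -> 1/5 = 3/5
α <-> (α -> β) = 3/5 <-> 3/5 = 1
(β || β) -> (α <-> (α -> β)) = 1/5 -> 1 = 1
(β <-> !(β -> β)) -> ((β || β) -> (α <-> (α -> β))) = 4/5 -> 1 = 1
!((β <-> !(β -> β)) -> ((β || β) -> (α <-> (α -> β)))) = !1 = 0
(!((γ <-> α) || β) <-> (!(β -> α) <-> (α -> (α || α)))) -> !((β <-> !(β -> β)) -> ((β || β) -> (α <-> (α -> β)))) = 3/5 -> 0 = 2/5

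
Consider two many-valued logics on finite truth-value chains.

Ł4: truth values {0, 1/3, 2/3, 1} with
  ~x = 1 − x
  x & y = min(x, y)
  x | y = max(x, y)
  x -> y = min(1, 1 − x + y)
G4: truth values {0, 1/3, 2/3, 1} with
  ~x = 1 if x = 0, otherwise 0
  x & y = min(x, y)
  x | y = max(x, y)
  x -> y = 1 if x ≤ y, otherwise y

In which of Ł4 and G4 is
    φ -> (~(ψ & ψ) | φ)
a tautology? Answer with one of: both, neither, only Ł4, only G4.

In Ł4: every assignment gives 1 — tautology.
In G4: every assignment gives 1 — tautology.

both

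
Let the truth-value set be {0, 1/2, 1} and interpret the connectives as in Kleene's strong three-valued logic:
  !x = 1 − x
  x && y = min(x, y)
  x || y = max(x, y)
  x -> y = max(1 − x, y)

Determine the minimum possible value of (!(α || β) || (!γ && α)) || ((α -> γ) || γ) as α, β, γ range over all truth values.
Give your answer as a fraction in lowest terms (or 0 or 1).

Take α = 1/2, β = 0, γ = 0:
α || β = 1/2 || 0 = 1/2
!(α || β) = !1/2 = 1/2
!γ = !0 = 1
!γ && α = 1 && 1/2 = 1/2
!(α || β) || (!γ && α) = 1/2 || 1/2 = 1/2
α -> γ = 1/2 -> 0 = 1/2
(α -> γ) || γ = 1/2 || 0 = 1/2
(!(α || β) || (!γ && α)) || ((α -> γ) || γ) = 1/2 || 1/2 = 1/2
No assignment yields a value below 1/2, so this is the minimum.

1/2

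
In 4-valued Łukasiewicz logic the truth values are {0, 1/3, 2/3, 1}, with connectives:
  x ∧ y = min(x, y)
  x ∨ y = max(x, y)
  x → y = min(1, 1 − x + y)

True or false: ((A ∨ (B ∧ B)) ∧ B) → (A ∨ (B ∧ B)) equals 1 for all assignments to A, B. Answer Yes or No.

Yes

A = 0, B = 0 ↦ 1
A = 0, B = 1/3 ↦ 1
A = 0, B = 2/3 ↦ 1
A = 0, B = 1 ↦ 1
A = 1/3, B = 0 ↦ 1
A = 1/3, B = 1/3 ↦ 1
A = 1/3, B = 2/3 ↦ 1
A = 1/3, B = 1 ↦ 1
A = 2/3, B = 0 ↦ 1
A = 2/3, B = 1/3 ↦ 1
A = 2/3, B = 2/3 ↦ 1
A = 2/3, B = 1 ↦ 1
A = 1, B = 0 ↦ 1
A = 1, B = 1/3 ↦ 1
A = 1, B = 2/3 ↦ 1
A = 1, B = 1 ↦ 1
Every assignment gives a value ≥ 1.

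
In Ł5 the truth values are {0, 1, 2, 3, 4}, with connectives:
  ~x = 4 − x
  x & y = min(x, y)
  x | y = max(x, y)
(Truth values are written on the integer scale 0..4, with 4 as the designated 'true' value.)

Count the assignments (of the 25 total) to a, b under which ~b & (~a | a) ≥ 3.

8

value 4: 2 assignments (counts)
value 3: 6 assignments (counts)
value 2: 7 assignments
value 1: 5 assignments
value 0: 5 assignments
So 8 of the 25 assignments meet the threshold.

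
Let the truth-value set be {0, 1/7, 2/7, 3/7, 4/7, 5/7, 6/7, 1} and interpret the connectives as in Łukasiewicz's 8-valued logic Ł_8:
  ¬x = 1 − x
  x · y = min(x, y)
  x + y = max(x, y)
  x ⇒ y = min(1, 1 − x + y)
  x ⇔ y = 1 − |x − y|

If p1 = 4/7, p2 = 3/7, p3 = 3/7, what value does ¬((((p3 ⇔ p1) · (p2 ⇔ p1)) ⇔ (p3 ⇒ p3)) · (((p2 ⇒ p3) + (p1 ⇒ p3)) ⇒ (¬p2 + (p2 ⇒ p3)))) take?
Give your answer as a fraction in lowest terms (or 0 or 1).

1/7

p3 ⇔ p1 = 3/7 ⇔ 4/7 = 6/7
p2 ⇔ p1 = 3/7 ⇔ 4/7 = 6/7
(p3 ⇔ p1) · (p2 ⇔ p1) = 6/7 · 6/7 = 6/7
p3 ⇒ p3 = 3/7 ⇒ 3/7 = 1
((p3 ⇔ p1) · (p2 ⇔ p1)) ⇔ (p3 ⇒ p3) = 6/7 ⇔ 1 = 6/7
p2 ⇒ p3 = 3/7 ⇒ 3/7 = 1
p1 ⇒ p3 = 4/7 ⇒ 3/7 = 6/7
(p2 ⇒ p3) + (p1 ⇒ p3) = 1 + 6/7 = 1
¬p2 = ¬3/7 = 4/7
p2 ⇒ p3 = 3/7 ⇒ 3/7 = 1
¬p2 + (p2 ⇒ p3) = 4/7 + 1 = 1
((p2 ⇒ p3) + (p1 ⇒ p3)) ⇒ (¬p2 + (p2 ⇒ p3)) = 1 ⇒ 1 = 1
(((p3 ⇔ p1) · (p2 ⇔ p1)) ⇔ (p3 ⇒ p3)) · (((p2 ⇒ p3) + (p1 ⇒ p3)) ⇒ (¬p2 + (p2 ⇒ p3))) = 6/7 · 1 = 6/7
¬((((p3 ⇔ p1) · (p2 ⇔ p1)) ⇔ (p3 ⇒ p3)) · (((p2 ⇒ p3) + (p1 ⇒ p3)) ⇒ (¬p2 + (p2 ⇒ p3)))) = ¬6/7 = 1/7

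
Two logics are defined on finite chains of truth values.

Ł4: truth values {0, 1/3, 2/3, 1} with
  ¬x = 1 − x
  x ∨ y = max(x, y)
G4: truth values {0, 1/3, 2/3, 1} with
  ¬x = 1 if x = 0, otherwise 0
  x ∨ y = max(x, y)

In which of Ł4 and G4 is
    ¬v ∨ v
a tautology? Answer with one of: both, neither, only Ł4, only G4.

In Ł4: at v = 1/3 the value is 2/3 — not a tautology.
In G4: at v = 1/3 the value is 1/3 — not a tautology.

neither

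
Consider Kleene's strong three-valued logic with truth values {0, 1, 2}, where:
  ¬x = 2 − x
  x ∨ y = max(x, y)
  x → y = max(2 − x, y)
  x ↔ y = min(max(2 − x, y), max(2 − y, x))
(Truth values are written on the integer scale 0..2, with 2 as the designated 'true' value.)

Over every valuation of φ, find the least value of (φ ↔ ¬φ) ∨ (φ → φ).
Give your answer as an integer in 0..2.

Take φ = 1:
¬φ = ¬1 = 1
φ ↔ ¬φ = 1 ↔ 1 = 1
φ → φ = 1 → 1 = 1
(φ ↔ ¬φ) ∨ (φ → φ) = 1 ∨ 1 = 1
No assignment yields a value below 1, so this is the minimum.

1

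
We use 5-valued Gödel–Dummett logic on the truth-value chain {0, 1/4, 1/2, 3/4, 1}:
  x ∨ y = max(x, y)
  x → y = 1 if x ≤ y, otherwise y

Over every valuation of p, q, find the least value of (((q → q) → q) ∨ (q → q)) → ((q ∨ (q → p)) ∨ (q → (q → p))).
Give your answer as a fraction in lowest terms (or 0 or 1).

Take p = 0, q = 1/4:
q → q = 1/4 → 1/4 = 1
(q → q) → q = 1 → 1/4 = 1/4
q → q = 1/4 → 1/4 = 1
((q → q) → q) ∨ (q → q) = 1/4 ∨ 1 = 1
q → p = 1/4 → 0 = 0
q ∨ (q → p) = 1/4 ∨ 0 = 1/4
q → p = 1/4 → 0 = 0
q → (q → p) = 1/4 → 0 = 0
(q ∨ (q → p)) ∨ (q → (q → p)) = 1/4 ∨ 0 = 1/4
(((q → q) → q) ∨ (q → q)) → ((q ∨ (q → p)) ∨ (q → (q → p))) = 1 → 1/4 = 1/4
No assignment yields a value below 1/4, so this is the minimum.

1/4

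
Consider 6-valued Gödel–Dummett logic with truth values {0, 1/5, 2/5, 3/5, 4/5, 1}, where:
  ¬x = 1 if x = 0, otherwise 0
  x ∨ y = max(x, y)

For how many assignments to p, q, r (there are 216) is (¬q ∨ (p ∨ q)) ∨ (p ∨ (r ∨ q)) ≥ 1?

116

value 1: 116 assignments (counts)
value 4/5: 52 assignments
value 3/5: 30 assignments
value 2/5: 14 assignments
value 1/5: 4 assignments
So 116 of the 216 assignments meet the threshold.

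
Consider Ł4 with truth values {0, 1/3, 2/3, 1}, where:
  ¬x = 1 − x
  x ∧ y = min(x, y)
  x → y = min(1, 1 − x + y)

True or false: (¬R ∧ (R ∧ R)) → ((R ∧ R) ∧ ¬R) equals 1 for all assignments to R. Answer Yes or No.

R = 0 ↦ 1
R = 1/3 ↦ 1
R = 2/3 ↦ 1
R = 1 ↦ 1
Every assignment gives a value ≥ 1.

Yes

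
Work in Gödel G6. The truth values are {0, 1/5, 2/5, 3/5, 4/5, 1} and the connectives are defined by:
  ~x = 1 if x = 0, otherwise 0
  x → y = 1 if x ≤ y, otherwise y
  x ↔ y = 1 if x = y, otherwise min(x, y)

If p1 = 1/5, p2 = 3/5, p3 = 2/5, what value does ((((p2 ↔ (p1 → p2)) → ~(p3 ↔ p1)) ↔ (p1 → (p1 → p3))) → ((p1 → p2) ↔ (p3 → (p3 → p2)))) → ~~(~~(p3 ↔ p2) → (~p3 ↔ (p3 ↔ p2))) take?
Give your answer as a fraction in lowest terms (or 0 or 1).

0

p1 → p2 = 1/5 → 3/5 = 1
p2 ↔ (p1 → p2) = 3/5 ↔ 1 = 3/5
p3 ↔ p1 = 2/5 ↔ 1/5 = 1/5
~(p3 ↔ p1) = ~1/5 = 0
(p2 ↔ (p1 → p2)) → ~(p3 ↔ p1) = 3/5 → 0 = 0
p1 → p3 = 1/5 → 2/5 = 1
p1 → (p1 → p3) = 1/5 → 1 = 1
((p2 ↔ (p1 → p2)) → ~(p3 ↔ p1)) ↔ (p1 → (p1 → p3)) = 0 ↔ 1 = 0
p1 → p2 = 1/5 → 3/5 = 1
p3 → p2 = 2/5 → 3/5 = 1
p3 → (p3 → p2) = 2/5 → 1 = 1
(p1 → p2) ↔ (p3 → (p3 → p2)) = 1 ↔ 1 = 1
(((p2 ↔ (p1 → p2)) → ~(p3 ↔ p1)) ↔ (p1 → (p1 → p3))) → ((p1 → p2) ↔ (p3 → (p3 → p2))) = 0 → 1 = 1
p3 ↔ p2 = 2/5 ↔ 3/5 = 2/5
~(p3 ↔ p2) = ~2/5 = 0
~~(p3 ↔ p2) = ~0 = 1
~p3 = ~2/5 = 0
p3 ↔ p2 = 2/5 ↔ 3/5 = 2/5
~p3 ↔ (p3 ↔ p2) = 0 ↔ 2/5 = 0
~~(p3 ↔ p2) → (~p3 ↔ (p3 ↔ p2)) = 1 → 0 = 0
~(~~(p3 ↔ p2) → (~p3 ↔ (p3 ↔ p2))) = ~0 = 1
~~(~~(p3 ↔ p2) → (~p3 ↔ (p3 ↔ p2))) = ~1 = 0
((((p2 ↔ (p1 → p2)) → ~(p3 ↔ p1)) ↔ (p1 → (p1 → p3))) → ((p1 → p2) ↔ (p3 → (p3 → p2)))) → ~~(~~(p3 ↔ p2) → (~p3 ↔ (p3 ↔ p2))) = 1 → 0 = 0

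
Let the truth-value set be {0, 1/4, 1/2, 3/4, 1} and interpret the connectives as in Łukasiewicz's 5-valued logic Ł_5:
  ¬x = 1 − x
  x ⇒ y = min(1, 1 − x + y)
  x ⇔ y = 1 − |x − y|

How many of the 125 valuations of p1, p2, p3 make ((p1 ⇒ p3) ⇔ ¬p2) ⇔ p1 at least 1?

value 1: 29 assignments (counts)
value 3/4: 44 assignments
value 1/2: 29 assignments
value 1/4: 16 assignments
value 0: 7 assignments
So 29 of the 125 assignments meet the threshold.

29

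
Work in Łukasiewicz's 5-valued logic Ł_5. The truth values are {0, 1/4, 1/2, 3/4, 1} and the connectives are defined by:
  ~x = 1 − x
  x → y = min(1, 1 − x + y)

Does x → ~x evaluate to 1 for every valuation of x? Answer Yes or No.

Counterexample: take x = 3/4.
~x = ~3/4 = 1/4
x → ~x = 3/4 → 1/4 = 1/2
This gives 1/2 ≠ 1.

No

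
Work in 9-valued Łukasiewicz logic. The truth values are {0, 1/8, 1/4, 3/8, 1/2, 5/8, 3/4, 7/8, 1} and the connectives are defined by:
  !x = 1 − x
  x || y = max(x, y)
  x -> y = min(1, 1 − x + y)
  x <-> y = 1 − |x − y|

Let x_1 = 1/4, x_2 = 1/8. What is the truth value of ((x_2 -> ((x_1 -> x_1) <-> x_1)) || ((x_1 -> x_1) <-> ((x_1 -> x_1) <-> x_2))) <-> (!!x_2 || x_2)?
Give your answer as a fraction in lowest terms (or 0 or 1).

x_1 -> x_1 = 1/4 -> 1/4 = 1
(x_1 -> x_1) <-> x_1 = 1 <-> 1/4 = 1/4
x_2 -> ((x_1 -> x_1) <-> x_1) = 1/8 -> 1/4 = 1
x_1 -> x_1 = 1/4 -> 1/4 = 1
x_1 -> x_1 = 1/4 -> 1/4 = 1
(x_1 -> x_1) <-> x_2 = 1 <-> 1/8 = 1/8
(x_1 -> x_1) <-> ((x_1 -> x_1) <-> x_2) = 1 <-> 1/8 = 1/8
(x_2 -> ((x_1 -> x_1) <-> x_1)) || ((x_1 -> x_1) <-> ((x_1 -> x_1) <-> x_2)) = 1 || 1/8 = 1
!x_2 = !1/8 = 7/8
!!x_2 = !7/8 = 1/8
!!x_2 || x_2 = 1/8 || 1/8 = 1/8
((x_2 -> ((x_1 -> x_1) <-> x_1)) || ((x_1 -> x_1) <-> ((x_1 -> x_1) <-> x_2))) <-> (!!x_2 || x_2) = 1 <-> 1/8 = 1/8

1/8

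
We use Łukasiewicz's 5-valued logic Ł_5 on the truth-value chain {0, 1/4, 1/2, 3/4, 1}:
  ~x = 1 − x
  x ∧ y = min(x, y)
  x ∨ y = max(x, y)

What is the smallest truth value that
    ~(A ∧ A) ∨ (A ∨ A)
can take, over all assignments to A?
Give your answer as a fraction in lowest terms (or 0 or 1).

1/2

Take A = 1/2:
A ∧ A = 1/2 ∧ 1/2 = 1/2
~(A ∧ A) = ~1/2 = 1/2
A ∨ A = 1/2 ∨ 1/2 = 1/2
~(A ∧ A) ∨ (A ∨ A) = 1/2 ∨ 1/2 = 1/2
No assignment yields a value below 1/2, so this is the minimum.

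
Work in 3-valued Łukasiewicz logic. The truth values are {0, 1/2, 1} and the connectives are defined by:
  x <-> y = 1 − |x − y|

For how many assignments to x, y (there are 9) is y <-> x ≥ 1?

x = 0, y = 0 ↦ 1  ≥
x = 0, y = 1/2 ↦ 1/2  <
x = 0, y = 1 ↦ 0  <
x = 1/2, y = 0 ↦ 1/2  <
x = 1/2, y = 1/2 ↦ 1  ≥
x = 1/2, y = 1 ↦ 1/2  <
x = 1, y = 0 ↦ 0  <
x = 1, y = 1/2 ↦ 1/2  <
x = 1, y = 1 ↦ 1  ≥
So 3 of the 9 assignments meet the threshold.

3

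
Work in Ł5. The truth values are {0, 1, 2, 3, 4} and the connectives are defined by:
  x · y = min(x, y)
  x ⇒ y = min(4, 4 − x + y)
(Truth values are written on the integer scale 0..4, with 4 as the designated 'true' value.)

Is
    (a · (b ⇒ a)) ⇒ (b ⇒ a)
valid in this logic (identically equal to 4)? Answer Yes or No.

Yes

At a = 3, b = 4, for instance:
b ⇒ a = 4 ⇒ 3 = 3
a · (b ⇒ a) = 3 · 3 = 3
(a · (b ⇒ a)) ⇒ (b ⇒ a) = 3 ⇒ 3 = 4
and checking the remaining 24 assignments likewise gives ≥ 4 in every case.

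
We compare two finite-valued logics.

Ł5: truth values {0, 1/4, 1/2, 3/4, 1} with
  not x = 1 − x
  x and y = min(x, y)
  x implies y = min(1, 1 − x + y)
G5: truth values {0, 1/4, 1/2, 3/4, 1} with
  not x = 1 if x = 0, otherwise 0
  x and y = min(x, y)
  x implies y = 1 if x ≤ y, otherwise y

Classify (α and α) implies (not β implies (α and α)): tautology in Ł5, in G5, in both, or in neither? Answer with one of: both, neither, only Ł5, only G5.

both

In Ł5: every assignment gives 1 — tautology.
In G5: every assignment gives 1 — tautology.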